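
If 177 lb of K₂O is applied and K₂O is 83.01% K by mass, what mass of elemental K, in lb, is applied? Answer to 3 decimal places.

K = 177 × 0.8301 = 146.9277 lb.

146.928 lb K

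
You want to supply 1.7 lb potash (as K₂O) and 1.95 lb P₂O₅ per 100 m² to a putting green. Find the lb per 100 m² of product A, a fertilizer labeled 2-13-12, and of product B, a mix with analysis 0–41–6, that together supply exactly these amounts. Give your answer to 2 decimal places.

14.01 lb product A, 0.31 lb product B

Let a = lb of product A, b = lb of product B (per 100 m²).
K₂O: 0.12·a + 0.06·b = 1.7
P₂O₅: 0.13·a + 0.41·b = 1.95
Eliminate a: (row1) − 0.12/0.13·(row2) → -0.318462·b = -0.1, so b = 0.31401.
Back-substitute: a = (1.7 − 0.06·0.31401) / 0.12 = 14.0097.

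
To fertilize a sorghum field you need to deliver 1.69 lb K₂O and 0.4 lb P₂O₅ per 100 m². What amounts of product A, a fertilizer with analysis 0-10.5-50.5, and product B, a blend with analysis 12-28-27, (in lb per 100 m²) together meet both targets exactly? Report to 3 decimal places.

3.230 lb product A, 0.217 lb product B

Per-100 m² balance (a = product A, b = product B):
K₂O: 0.505·a + 0.27·b = 1.69
P₂O₅: 0.105·a + 0.28·b = 0.4
Solving simultaneously: a = 3.23043, b = 0.217161.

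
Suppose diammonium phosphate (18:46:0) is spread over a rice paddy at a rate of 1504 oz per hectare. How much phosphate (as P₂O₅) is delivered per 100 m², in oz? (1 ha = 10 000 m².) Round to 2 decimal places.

6.92 oz P₂O₅ per hundred sq m

P₂O₅ per hectare = 1504 × 46% = 691.84 oz.
Convert to per 100 m²: 691.84 × 0.01 = 6.9184 oz.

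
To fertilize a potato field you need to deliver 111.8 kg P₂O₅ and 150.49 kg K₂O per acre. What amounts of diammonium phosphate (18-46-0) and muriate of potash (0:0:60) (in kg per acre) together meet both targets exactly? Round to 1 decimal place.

243.0 kg diammonium phosphate, 250.8 kg muriate of potash

Per-acre balance (a = diammonium phosphate, b = muriate of potash):
P₂O₅: 0.46·a + 0·b = 111.8
K₂O: 0·a + 0.6·b = 150.49
Solving simultaneously: a = 243.043, b = 250.817.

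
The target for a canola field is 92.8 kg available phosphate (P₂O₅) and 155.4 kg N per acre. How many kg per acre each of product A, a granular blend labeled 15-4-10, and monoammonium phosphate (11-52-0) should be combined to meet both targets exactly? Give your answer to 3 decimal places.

959.239 kg product A, 104.674 kg monoammonium phosphate

With a, b = kg per acre of product A and monoammonium phosphate:
P₂O₅: 0.04·a + 0.52·b = 92.8
N: 0.15·a + 0.11·b = 155.4
Solving simultaneously: a = 959.2391, b = 104.6739.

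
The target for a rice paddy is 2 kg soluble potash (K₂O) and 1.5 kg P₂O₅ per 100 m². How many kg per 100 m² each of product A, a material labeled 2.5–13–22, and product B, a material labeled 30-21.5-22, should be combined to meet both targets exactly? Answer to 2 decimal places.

5.35 kg product A, 3.74 kg product B

Per-100 m² balance (a = product A, b = product B):
K₂O: 0.22·a + 0.22·b = 2
P₂O₅: 0.13·a + 0.215·b = 1.5
From row1: a = (2 − 0.22·b) / 0.22.
Into row2: 0.13·(2 − 0.22·b)/0.22 + 0.215·b = 1.5 → b = 3.74332, a = 5.34759.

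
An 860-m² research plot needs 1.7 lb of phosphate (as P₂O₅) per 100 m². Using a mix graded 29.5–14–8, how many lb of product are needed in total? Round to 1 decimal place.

Product per 100 m² = 1.7 / 14% = 12.1429 lb.
Total product = 12.1429 × 860 / 100 = 104.429 lb.

104.4 lb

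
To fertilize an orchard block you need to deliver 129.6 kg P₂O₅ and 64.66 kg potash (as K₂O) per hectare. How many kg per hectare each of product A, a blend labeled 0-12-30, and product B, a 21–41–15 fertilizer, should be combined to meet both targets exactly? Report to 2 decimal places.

67.34 kg product A, 296.39 kg product B

With a, b = kg per hectare of product A and product B:
P₂O₅: 0.12·a + 0.41·b = 129.6
K₂O: 0.3·a + 0.15·b = 64.66
Eliminate b: (row1) − 0.41/0.15·(row2) → -0.7·a = -47.1373, so a = 67.339.
Then b = (64.66 − 0.3·67.339) / 0.15 = 296.389.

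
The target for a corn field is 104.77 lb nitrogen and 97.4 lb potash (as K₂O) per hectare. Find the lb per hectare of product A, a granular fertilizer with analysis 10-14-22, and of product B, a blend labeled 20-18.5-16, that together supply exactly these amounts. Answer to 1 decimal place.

97.0 lb product A, 475.3 lb product B

Per-hectare balance (a = product A, b = product B):
N: 0.1·a + 0.2·b = 104.77
K₂O: 0.22·a + 0.16·b = 97.4
Eliminate b: (row1) − 0.2/0.16·(row2) → -0.175·a = -16.98, so a = 97.0286.
Then b = (97.4 − 0.22·97.0286) / 0.16 = 475.336.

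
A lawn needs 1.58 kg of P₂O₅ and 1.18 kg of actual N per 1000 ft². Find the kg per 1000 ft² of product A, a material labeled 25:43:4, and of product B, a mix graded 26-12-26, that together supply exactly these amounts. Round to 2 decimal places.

With a, b = kg per 1000 ft² of product A and product B:
P₂O₅: 0.43·a + 0.12·b = 1.58
N: 0.25·a + 0.26·b = 1.18
Eliminate b: (row1) − 0.12/0.26·(row2) → 0.314615·a = 1.03538, so a = 3.29095.
Then b = (1.18 − 0.25·3.29095) / 0.26 = 1.37408.

3.29 kg product A, 1.37 kg product B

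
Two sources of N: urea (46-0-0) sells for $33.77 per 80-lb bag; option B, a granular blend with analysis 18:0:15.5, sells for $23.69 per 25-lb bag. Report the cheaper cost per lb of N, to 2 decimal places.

urea: N per bag = 80 × 46% = 36.8 lb; cost = 33.77 / 36.8 = $0.9177/lb N.
option B: N per bag = 25 × 18% = 4.5 lb; cost = 23.69 / 4.5 = $5.2644/lb N.
urea is cheaper.

$0.92 per lb N (urea)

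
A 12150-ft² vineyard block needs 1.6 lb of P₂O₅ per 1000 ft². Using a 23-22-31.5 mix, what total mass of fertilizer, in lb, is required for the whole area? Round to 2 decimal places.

88.36 lb

Product per 1000 ft² = 1.6 / 22% = 7.27273 lb.
Total product = 7.27273 × 12150 / 1000 = 88.3636 lb.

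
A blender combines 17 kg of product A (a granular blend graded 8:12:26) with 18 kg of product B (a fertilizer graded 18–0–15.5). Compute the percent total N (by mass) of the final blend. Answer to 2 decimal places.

Total mass = 17 + 18 = 35 kg.
N mass = 8%×17 + 18%×18 = 4.6 kg.
% N = 4.6 / 35 = 13.1429%.

13.14% N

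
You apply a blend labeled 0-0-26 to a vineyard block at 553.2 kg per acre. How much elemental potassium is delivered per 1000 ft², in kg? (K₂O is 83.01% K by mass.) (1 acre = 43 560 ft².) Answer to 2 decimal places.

2.74 kg K per thousand sq ft

K₂O per acre = 553.2 × 26% = 143.832 kg.
Elemental K = 143.832 × 0.8301 = 119.395 kg per acre.
Convert to per 1000 ft²: 119.395 × 0.0229568 = 2.74093 kg.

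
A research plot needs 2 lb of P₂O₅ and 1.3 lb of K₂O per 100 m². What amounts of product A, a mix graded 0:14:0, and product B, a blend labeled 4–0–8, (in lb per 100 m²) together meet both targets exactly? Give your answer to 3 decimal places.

14.286 lb product A, 16.250 lb product B

Let a = lb of product A, b = lb of product B (per 100 m²).
P₂O₅: 0.14·a + 0·b = 2
K₂O: 0·a + 0.08·b = 1.3
Solving simultaneously: a = 14.2857, b = 16.25.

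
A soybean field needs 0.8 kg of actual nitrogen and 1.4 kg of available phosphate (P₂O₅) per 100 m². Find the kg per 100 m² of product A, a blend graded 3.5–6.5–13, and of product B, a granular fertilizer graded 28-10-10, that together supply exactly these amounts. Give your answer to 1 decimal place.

With a, b = kg per 100 m² of product A and product B:
N: 0.035·a + 0.28·b = 0.8
P₂O₅: 0.065·a + 0.1·b = 1.4
From row1: a = (0.8 − 0.28·b) / 0.035.
Into row2: 0.065·(0.8 − 0.28·b)/0.035 + 0.1·b = 1.4 → b = 0.204082, a = 21.2245.

21.2 kg product A, 0.2 kg product B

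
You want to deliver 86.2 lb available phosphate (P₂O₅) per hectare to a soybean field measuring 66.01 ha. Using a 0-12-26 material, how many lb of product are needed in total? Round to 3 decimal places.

Product per hectare = 86.2 / 12% = 718.333 lb.
Total product = 718.333 × 66.01 = 47417.1833 lb.

47417.183 lb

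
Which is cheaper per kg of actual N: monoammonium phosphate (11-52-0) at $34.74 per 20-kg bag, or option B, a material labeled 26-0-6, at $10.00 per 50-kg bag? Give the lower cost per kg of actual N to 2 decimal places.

$0.77 per kg N (option B)

monoammonium phosphate: N per bag = 20 × 11% = 2.2 kg; cost = 34.74 / 2.2 = $15.7909/kg N.
option B: N per bag = 50 × 26% = 13 kg; cost = 10.00 / 13 = $0.7692/kg N.
option B is cheaper.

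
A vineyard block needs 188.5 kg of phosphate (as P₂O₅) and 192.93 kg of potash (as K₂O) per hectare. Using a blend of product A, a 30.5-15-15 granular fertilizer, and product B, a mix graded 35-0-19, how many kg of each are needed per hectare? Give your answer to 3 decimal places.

Let a = kg of product A, b = kg of product B (per hectare).
P₂O₅: 0.15·a + 0·b = 188.5
K₂O: 0.15·a + 0.19·b = 192.93
From row1: a = (188.5 − 0·b) / 0.15.
Into row2: 0.15·(188.5 − 0·b)/0.15 + 0.19·b = 192.93 → b = 23.3158, a = 1256.6667.

1256.667 kg product A, 23.316 kg product B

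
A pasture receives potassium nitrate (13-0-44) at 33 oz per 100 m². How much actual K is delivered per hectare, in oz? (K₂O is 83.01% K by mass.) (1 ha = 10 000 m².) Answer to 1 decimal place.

1205.3 oz K per hectare

K₂O per 100 m² = 33 × 44% = 14.52 oz.
Elemental K = 14.52 × 0.8301 = 12.0531 oz per 100 m².
Convert to per hectare: 12.0531 × 100 = 1205.31 oz.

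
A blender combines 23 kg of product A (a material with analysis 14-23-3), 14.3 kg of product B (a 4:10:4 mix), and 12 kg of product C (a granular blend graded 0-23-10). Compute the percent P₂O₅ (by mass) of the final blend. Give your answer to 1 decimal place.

19.2% P₂O₅

Total mass = 23 + 14.3 + 12 = 49.3 kg.
P₂O₅ mass = 23%×23 + 10%×14.3 + 23%×12 = 9.48 kg.
% P₂O₅ = 9.48 / 49.3 = 19.2292%.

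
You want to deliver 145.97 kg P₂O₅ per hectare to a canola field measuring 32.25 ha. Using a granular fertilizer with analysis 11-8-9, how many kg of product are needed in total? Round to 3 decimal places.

Product per hectare = 145.97 / 8% = 1824.62 kg.
Total product = 1824.62 × 32.25 = 58844.1562 kg.

58844.156 kg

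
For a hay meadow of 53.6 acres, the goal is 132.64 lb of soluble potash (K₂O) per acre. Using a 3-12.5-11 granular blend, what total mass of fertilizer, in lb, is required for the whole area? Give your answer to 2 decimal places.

Product per acre = 132.64 / 11% = 1205.82 lb.
Total product = 1205.82 × 53.6 = 64631.8545 lb.

64631.85 lb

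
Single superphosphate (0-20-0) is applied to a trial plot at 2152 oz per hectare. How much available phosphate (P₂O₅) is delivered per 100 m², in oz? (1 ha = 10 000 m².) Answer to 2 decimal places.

4.30 oz P₂O₅ per hundred sq m

P₂O₅ per hectare = 2152 × 20% = 430.4 oz.
Convert to per 100 m²: 430.4 × 0.01 = 4.304 oz.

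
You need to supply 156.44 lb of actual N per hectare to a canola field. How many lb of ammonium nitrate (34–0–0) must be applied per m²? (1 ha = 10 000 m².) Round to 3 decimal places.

Product per hectare = 156.44 / 34% = 460.118 lb.
Convert to per m²: 460.118 × 0.0001 = 0.0460118 lb.

0.046 lb of product per sq m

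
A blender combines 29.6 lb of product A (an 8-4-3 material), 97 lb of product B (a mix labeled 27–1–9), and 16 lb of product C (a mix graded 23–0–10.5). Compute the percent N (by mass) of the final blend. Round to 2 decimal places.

Total mass = 29.6 + 97 + 16 = 142.6 lb.
N mass = 8%×29.6 + 27%×97 + 23%×16 = 32.238 lb.
% N = 32.238 / 142.6 = 22.6073%.

22.61% N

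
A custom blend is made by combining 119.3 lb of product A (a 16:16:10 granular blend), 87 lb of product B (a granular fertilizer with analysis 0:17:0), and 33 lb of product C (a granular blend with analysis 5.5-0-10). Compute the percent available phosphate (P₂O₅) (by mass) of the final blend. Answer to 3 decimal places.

Total mass = 119.3 + 87 + 33 = 239.3 lb.
P₂O₅ mass = 16%×119.3 + 17%×87 + 0%×33 = 33.878 lb.
% P₂O₅ = 33.878 / 239.3 = 14.1571%.

14.157% P₂O₅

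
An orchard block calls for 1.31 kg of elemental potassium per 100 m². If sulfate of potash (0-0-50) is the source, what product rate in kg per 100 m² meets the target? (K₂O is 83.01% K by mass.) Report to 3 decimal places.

3.156 kg of product per hundred sq m

As K₂O: 1.31 / 0.8301 = 1.57812 kg per 100 m².
Product per 100 m² = 1.57812 / 50% = 3.15625 kg.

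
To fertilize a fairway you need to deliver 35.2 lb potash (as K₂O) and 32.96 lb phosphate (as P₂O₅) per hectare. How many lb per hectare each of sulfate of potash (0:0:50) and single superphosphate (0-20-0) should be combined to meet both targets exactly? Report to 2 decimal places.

70.40 lb sulfate of potash, 164.80 lb single superphosphate

With a, b = lb per hectare of sulfate of potash and single superphosphate:
K₂O: 0.5·a + 0·b = 35.2
P₂O₅: 0·a + 0.2·b = 32.96
Solving simultaneously: a = 70.4, b = 164.8.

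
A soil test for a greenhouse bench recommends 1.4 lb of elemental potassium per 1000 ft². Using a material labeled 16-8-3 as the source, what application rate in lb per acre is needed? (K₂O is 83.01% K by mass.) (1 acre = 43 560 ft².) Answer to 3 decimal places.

As K₂O: 1.4 / 0.8301 = 1.68654 lb per 1000 ft².
Product per 1000 ft² = 1.68654 / 3% = 56.2181 lb.
Convert to per acre: 56.2181 × 43.56 = 2448.8616 lb.

2448.862 lb of product per acre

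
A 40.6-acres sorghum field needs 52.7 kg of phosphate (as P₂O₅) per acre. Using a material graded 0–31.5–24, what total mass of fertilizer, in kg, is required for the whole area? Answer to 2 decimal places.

6792.44 kg

Product per acre = 52.7 / 31.5% = 167.302 kg.
Total product = 167.302 × 40.6 = 6792.444 kg.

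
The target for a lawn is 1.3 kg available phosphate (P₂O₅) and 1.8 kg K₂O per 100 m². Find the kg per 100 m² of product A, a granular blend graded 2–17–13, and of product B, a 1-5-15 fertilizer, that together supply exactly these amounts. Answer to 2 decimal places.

5.53 kg product A, 7.21 kg product B

Per-100 m² balance (a = product A, b = product B):
P₂O₅: 0.17·a + 0.05·b = 1.3
K₂O: 0.13·a + 0.15·b = 1.8
Eliminate b: (row1) − 0.05/0.15·(row2) → 0.126667·a = 0.7, so a = 5.52632.
Then b = (1.8 − 0.13·5.52632) / 0.15 = 7.21053.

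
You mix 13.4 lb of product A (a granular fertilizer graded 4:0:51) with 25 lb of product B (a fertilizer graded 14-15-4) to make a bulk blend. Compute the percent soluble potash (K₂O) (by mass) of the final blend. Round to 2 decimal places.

Total mass = 13.4 + 25 = 38.4 lb.
K₂O mass = 51%×13.4 + 4%×25 = 7.834 lb.
% K₂O = 7.834 / 38.4 = 20.401%.

20.40% K₂O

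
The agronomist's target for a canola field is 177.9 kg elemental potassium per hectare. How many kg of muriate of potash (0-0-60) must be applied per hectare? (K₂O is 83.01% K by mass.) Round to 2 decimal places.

As K₂O: 177.9 / 0.8301 = 214.312 kg per hectare.
Product per hectare = 214.312 / 60% = 357.186 kg.

357.19 kg of product per hectare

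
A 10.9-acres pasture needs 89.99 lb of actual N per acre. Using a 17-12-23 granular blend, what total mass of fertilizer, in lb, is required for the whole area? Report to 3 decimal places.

Product per acre = 89.99 / 17% = 529.353 lb.
Total product = 529.353 × 10.9 = 5769.9471 lb.

5769.947 lb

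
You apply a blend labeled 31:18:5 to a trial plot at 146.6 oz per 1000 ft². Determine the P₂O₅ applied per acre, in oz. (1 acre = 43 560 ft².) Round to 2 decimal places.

1149.46 oz P₂O₅ per acre

P₂O₅ per 1000 ft² = 146.6 × 18% = 26.388 oz.
Convert to per acre: 26.388 × 43.56 = 1149.461 oz.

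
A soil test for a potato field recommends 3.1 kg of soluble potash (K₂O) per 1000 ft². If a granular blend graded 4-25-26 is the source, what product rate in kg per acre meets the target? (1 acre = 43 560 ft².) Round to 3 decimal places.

Product per 1000 ft² = 3.1 / 26% = 11.9231 kg.
Convert to per acre: 11.9231 × 43.56 = 519.3692 kg.

519.369 kg of product per acre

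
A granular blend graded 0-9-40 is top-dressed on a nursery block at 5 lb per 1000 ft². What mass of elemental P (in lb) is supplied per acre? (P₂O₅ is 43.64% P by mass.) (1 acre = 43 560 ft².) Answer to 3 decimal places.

P₂O₅ per 1000 ft² = 5 × 9% = 0.45 lb.
Elemental P = 0.45 × 0.4364 = 0.19638 lb per 1000 ft².
Convert to per acre: 0.19638 × 43.56 = 8.55431 lb.

8.554 lb P per acre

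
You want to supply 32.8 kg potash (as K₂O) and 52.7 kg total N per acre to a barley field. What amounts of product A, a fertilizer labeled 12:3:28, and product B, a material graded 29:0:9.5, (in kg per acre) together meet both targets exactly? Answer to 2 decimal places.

64.55 kg product A, 155.01 kg product B

Let a = kg of product A, b = kg of product B (per acre).
K₂O: 0.28·a + 0.095·b = 32.8
N: 0.12·a + 0.29·b = 52.7
Solving simultaneously: a = 64.5487, b = 155.014.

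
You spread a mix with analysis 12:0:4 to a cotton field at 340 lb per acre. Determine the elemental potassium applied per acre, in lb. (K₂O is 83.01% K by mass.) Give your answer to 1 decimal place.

K₂O per acre = 340 × 4% = 13.6 lb.
Elemental K = 13.6 × 0.8301 = 11.2894 lb per acre.

11.3 lb K per acre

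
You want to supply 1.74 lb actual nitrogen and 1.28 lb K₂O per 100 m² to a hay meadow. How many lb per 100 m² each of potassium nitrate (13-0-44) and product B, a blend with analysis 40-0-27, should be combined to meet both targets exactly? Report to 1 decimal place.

Let a = lb of potassium nitrate, b = lb of product B (per 100 m²).
N: 0.13·a + 0.4·b = 1.74
K₂O: 0.44·a + 0.27·b = 1.28
Solving simultaneously: a = 0.299503, b = 4.25266.

0.3 lb potassium nitrate, 4.3 lb product B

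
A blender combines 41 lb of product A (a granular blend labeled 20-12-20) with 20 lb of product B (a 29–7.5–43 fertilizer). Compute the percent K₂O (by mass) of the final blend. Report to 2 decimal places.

27.54% K₂O

Total mass = 41 + 20 = 61 lb.
K₂O mass = 20%×41 + 43%×20 = 16.8 lb.
% K₂O = 16.8 / 61 = 27.541%.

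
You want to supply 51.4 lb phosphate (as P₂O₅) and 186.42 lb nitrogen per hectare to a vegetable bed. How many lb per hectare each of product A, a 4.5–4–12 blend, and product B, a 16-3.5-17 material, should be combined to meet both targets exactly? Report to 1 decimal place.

352.2 lb product A, 1066.1 lb product B

Per-hectare balance (a = product A, b = product B):
P₂O₅: 0.04·a + 0.035·b = 51.4
N: 0.045·a + 0.16·b = 186.42
Eliminate b: (row1) − 0.035/0.16·(row2) → 0.0301563·a = 10.6206, so a = 352.187.
Then b = (186.42 − 0.045·352.187) / 0.16 = 1066.07.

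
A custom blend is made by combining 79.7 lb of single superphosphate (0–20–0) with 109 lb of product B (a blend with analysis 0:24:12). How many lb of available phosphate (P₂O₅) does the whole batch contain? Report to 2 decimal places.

P₂O₅ mass = 20%×79.7 + 24%×109 = 42.1 lb.

42.10 lb P₂O₅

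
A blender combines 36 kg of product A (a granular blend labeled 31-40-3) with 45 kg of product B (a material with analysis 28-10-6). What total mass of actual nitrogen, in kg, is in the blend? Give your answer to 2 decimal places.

N mass = 31%×36 + 28%×45 = 23.76 kg.

23.76 kg N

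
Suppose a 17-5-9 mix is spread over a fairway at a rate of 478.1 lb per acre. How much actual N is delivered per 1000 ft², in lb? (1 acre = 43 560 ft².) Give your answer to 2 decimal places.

1.87 lb N per thousand sq ft

nitrogen per acre = 478.1 × 17% = 81.277 lb.
Convert to per 1000 ft²: 81.277 × 0.0229568 = 1.86586 lb.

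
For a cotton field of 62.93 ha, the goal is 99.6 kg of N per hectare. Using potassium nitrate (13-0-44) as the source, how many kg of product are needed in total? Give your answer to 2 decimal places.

48214.06 kg

Product per hectare = 99.6 / 13% = 766.154 kg.
Total product = 766.154 × 62.93 = 48214.062 kg.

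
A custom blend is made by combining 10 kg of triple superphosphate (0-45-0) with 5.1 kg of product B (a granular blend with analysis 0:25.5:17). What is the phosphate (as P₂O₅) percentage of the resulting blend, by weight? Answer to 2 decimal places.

Total mass = 10 + 5.1 = 15.1 kg.
P₂O₅ mass = 45%×10 + 25.5%×5.1 = 5.8005 kg.
% P₂O₅ = 5.8005 / 15.1 = 38.4139%.

38.41% P₂O₅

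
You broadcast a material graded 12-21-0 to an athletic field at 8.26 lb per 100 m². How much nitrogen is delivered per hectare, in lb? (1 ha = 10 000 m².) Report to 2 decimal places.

99.12 lb N per hectare

nitrogen per 100 m² = 8.26 × 12% = 0.9912 lb.
Convert to per hectare: 0.9912 × 100 = 99.12 lb.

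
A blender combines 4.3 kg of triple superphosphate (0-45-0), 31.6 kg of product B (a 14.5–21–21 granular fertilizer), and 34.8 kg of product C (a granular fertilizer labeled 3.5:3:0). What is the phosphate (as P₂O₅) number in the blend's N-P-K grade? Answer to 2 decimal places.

13.60% P₂O₅

Total mass = 4.3 + 31.6 + 34.8 = 70.7 kg.
P₂O₅ mass = 45%×4.3 + 21%×31.6 + 3%×34.8 = 9.615 kg.
% P₂O₅ = 9.615 / 70.7 = 13.5997%.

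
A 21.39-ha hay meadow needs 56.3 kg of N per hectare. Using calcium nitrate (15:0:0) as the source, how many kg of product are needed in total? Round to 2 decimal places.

8028.38 kg

Product per hectare = 56.3 / 15% = 375.333 kg.
Total product = 375.333 × 21.39 = 8028.38 kg.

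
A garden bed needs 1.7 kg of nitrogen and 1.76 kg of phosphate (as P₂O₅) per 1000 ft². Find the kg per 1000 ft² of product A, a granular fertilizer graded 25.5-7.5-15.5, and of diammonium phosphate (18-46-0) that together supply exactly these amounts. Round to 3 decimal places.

Per-1000 ft² balance (a = product A, b = diammonium phosphate):
N: 0.255·a + 0.18·b = 1.7
P₂O₅: 0.075·a + 0.46·b = 1.76
Eliminate a: (row1) − 0.255/0.075·(row2) → -1.384·b = -4.284, so b = 3.09538.
Back-substitute: a = (1.7 − 0.18·3.09538) / 0.255 = 4.4817.

4.482 kg product A, 3.095 kg diammonium phosphate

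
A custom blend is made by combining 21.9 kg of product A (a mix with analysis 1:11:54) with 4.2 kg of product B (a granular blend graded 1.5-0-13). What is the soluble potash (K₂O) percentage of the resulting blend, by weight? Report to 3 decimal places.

Total mass = 21.9 + 4.2 = 26.1 kg.
K₂O mass = 54%×21.9 + 13%×4.2 = 12.372 kg.
% K₂O = 12.372 / 26.1 = 47.4023%.

47.402% K₂O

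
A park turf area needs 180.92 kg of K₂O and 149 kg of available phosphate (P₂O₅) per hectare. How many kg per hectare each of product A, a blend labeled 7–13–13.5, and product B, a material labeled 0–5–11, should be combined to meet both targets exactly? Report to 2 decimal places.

972.72 kg product A, 450.94 kg product B

Per-hectare balance (a = product A, b = product B):
K₂O: 0.135·a + 0.11·b = 180.92
P₂O₅: 0.13·a + 0.05·b = 149
Solving simultaneously: a = 972.715, b = 450.9404.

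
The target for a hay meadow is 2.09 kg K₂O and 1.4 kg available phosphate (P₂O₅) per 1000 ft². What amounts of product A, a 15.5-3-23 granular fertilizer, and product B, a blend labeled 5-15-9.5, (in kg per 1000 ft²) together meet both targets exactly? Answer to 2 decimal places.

5.70 kg product A, 8.19 kg product B

With a, b = kg per 1000 ft² of product A and product B:
K₂O: 0.23·a + 0.095·b = 2.09
P₂O₅: 0.03·a + 0.15·b = 1.4
Eliminate a: (row1) − 0.23/0.03·(row2) → -1.055·b = -8.64333, so b = 8.19273.
Back-substitute: a = (2.09 − 0.095·8.19273) / 0.23 = 5.703.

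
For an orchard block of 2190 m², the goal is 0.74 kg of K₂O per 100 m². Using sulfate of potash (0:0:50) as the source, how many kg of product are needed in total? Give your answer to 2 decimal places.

Product per 100 m² = 0.74 / 50% = 1.48 kg.
Total product = 1.48 × 2190 / 100 = 32.412 kg.

32.41 kg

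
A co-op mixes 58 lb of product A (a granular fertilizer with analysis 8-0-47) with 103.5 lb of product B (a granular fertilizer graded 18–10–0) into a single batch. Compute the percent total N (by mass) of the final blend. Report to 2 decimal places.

Total mass = 58 + 103.5 = 161.5 lb.
N mass = 8%×58 + 18%×103.5 = 23.27 lb.
% N = 23.27 / 161.5 = 14.4087%.

14.41% N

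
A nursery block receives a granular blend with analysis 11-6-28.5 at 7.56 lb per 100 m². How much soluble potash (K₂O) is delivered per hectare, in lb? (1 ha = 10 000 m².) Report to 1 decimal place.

K₂O per 100 m² = 7.56 × 28.5% = 2.1546 lb.
Convert to per hectare: 2.1546 × 100 = 215.46 lb.

215.5 lb K₂O per hectare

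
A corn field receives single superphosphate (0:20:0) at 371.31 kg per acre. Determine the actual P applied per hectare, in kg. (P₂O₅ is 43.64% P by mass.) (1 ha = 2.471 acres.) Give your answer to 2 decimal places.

P₂O₅ per acre = 371.31 × 20% = 74.262 kg.
Elemental P = 74.262 × 0.4364 = 32.4079 kg per acre.
Convert to per hectare: 32.4079 × 2.471 = 80.08001 kg.

80.08 kg P per hectare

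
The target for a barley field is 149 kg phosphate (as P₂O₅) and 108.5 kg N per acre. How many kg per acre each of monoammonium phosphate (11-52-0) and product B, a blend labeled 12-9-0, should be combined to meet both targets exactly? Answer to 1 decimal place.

154.6 kg monoammonium phosphate, 762.5 kg product B

Let a = kg of monoammonium phosphate, b = kg of product B (per acre).
P₂O₅: 0.52·a + 0.09·b = 149
N: 0.11·a + 0.12·b = 108.5
Eliminate b: (row1) − 0.09/0.12·(row2) → 0.4375·a = 67.625, so a = 154.571.
Then b = (108.5 − 0.11·154.571) / 0.12 = 762.476.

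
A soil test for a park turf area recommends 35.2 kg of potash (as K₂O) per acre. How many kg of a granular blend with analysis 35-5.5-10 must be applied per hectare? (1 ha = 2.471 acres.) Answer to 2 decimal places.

Product per acre = 35.2 / 10% = 352 kg.
Convert to per hectare: 352 × 2.471 = 869.792 kg.

869.79 kg of product per hectare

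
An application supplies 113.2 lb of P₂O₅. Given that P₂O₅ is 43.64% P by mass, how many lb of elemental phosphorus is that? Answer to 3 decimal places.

49.400 lb P

P = 113.2 × 0.4364 = 49.40048 lb.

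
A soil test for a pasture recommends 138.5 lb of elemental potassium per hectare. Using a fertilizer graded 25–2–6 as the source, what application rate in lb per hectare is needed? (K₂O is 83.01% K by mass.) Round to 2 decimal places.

As K₂O: 138.5 / 0.8301 = 166.847 lb per hectare.
Product per hectare = 166.847 / 6% = 2780.789 lb.

2780.79 lb of product per hectare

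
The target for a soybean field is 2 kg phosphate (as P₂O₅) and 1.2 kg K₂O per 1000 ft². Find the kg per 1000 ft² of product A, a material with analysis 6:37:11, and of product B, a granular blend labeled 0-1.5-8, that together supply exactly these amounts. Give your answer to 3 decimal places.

Let a = kg of product A, b = kg of product B (per 1000 ft²).
P₂O₅: 0.37·a + 0.015·b = 2
K₂O: 0.11·a + 0.08·b = 1.2
Eliminate b: (row1) − 0.015/0.08·(row2) → 0.349375·a = 1.775, so a = 5.0805.
Then b = (1.2 − 0.11·5.0805) / 0.08 = 8.01431.

5.081 kg product A, 8.014 kg product B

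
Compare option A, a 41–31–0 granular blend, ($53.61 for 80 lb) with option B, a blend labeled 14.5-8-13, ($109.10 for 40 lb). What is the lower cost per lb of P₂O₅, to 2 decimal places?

$2.16 per lb P₂O₅ (option A)

option A: P₂O₅ per bag = 80 × 31% = 24.8 lb; cost = 53.61 / 24.8 = $2.1617/lb P₂O₅.
option B: P₂O₅ per bag = 40 × 8% = 3.2 lb; cost = 109.10 / 3.2 = $34.0937/lb P₂O₅.
option A is cheaper.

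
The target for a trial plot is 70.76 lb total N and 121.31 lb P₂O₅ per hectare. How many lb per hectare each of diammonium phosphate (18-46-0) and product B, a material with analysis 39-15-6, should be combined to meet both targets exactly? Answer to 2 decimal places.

240.79 lb diammonium phosphate, 70.30 lb product B

With a, b = lb per hectare of diammonium phosphate and product B:
N: 0.18·a + 0.39·b = 70.76
P₂O₅: 0.46·a + 0.15·b = 121.31
Eliminate b: (row1) − 0.39/0.15·(row2) → -1.016·a = -244.646, so a = 240.793.
Then b = (121.31 − 0.46·240.793) / 0.15 = 70.3005.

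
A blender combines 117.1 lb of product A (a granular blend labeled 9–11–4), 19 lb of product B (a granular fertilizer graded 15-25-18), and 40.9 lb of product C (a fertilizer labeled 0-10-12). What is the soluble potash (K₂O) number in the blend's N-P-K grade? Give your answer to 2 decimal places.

Total mass = 117.1 + 19 + 40.9 = 177 lb.
K₂O mass = 4%×117.1 + 18%×19 + 12%×40.9 = 13.012 lb.
% K₂O = 13.012 / 177 = 7.35141%.

7.35% K₂O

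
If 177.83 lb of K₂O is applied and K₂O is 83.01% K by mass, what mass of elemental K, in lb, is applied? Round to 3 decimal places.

K = 177.83 × 0.8301 = 147.6167 lb.

147.617 lb K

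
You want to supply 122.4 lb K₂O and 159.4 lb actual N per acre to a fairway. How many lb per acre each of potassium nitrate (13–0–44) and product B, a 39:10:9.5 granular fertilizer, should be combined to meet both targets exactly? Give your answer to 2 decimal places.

204.67 lb potassium nitrate, 340.50 lb product B

With a, b = lb per acre of potassium nitrate and product B:
K₂O: 0.44·a + 0.095·b = 122.4
N: 0.13·a + 0.39·b = 159.4
Eliminate b: (row1) − 0.095/0.39·(row2) → 0.408333·a = 83.5718, so a = 204.666.
Then b = (159.4 − 0.13·204.666) / 0.39 = 340.496.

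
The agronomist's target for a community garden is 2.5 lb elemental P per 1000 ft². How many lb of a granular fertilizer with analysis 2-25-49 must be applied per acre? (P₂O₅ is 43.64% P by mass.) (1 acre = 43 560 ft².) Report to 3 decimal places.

As P₂O₅: 2.5 / 0.4364 = 5.72869 lb per 1000 ft².
Product per 1000 ft² = 5.72869 / 25% = 22.9148 lb.
Convert to per acre: 22.9148 × 43.56 = 998.1668 lb.

998.167 lb of product per acre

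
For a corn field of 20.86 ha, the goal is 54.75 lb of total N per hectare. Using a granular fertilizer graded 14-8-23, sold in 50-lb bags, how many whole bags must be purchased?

164 bags

Product per hectare = 54.75 / 14% = 391.071 lb.
Total product = 391.071 × 20.86 = 8157.75 lb.
Bags = ⌈8157.75 / 50⌉ = 164.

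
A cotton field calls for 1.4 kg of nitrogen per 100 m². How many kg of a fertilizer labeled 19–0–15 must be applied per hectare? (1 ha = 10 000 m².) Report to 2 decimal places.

Product per 100 m² = 1.4 / 19% = 7.36842 kg.
Convert to per hectare: 7.36842 × 100 = 736.842 kg.

736.84 kg of product per hectare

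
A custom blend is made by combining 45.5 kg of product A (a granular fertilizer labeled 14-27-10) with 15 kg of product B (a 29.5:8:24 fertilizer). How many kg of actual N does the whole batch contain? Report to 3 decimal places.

N mass = 14%×45.5 + 29.5%×15 = 10.795 kg.

10.795 kg N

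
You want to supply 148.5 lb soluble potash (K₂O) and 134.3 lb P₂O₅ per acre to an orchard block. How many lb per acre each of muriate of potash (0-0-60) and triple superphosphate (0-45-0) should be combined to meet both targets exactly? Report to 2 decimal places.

247.50 lb muriate of potash, 298.44 lb triple superphosphate

Per-acre balance (a = muriate of potash, b = triple superphosphate):
K₂O: 0.6·a + 0·b = 148.5
P₂O₅: 0·a + 0.45·b = 134.3
Solving simultaneously: a = 247.5, b = 298.444.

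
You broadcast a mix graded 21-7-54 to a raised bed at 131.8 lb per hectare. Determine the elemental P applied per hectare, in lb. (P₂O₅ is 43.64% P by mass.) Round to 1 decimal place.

4.0 lb P per hectare

P₂O₅ per hectare = 131.8 × 7% = 9.226 lb.
Elemental P = 9.226 × 0.4364 = 4.02623 lb per hectare.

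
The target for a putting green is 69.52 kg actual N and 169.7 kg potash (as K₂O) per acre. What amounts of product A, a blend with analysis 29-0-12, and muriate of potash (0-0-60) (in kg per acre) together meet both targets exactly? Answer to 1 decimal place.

239.7 kg product A, 234.9 kg muriate of potash

Let a = kg of product A, b = kg of muriate of potash (per acre).
N: 0.29·a + 0·b = 69.52
K₂O: 0.12·a + 0.6·b = 169.7
Eliminate b: (row1) − 0/0.6·(row2) → 0.29·a = 69.52, so a = 239.724.
Then b = (169.7 − 0.12·239.724) / 0.6 = 234.889.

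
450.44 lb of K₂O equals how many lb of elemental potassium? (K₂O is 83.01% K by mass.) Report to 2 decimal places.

K = 450.44 × 0.8301 = 373.9102 lb.

373.91 lb K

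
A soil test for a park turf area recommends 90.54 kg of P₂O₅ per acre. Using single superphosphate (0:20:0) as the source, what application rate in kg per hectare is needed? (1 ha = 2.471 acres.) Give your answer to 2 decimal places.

Product per acre = 90.54 / 20% = 452.7 kg.
Convert to per hectare: 452.7 × 2.471 = 1118.622 kg.

1118.62 kg of product per hectare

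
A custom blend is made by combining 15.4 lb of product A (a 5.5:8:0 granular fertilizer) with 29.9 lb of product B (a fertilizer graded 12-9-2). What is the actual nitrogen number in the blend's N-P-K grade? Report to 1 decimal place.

9.8% N

Total mass = 15.4 + 29.9 = 45.3 lb.
N mass = 5.5%×15.4 + 12%×29.9 = 4.435 lb.
% N = 4.435 / 45.3 = 9.79029%.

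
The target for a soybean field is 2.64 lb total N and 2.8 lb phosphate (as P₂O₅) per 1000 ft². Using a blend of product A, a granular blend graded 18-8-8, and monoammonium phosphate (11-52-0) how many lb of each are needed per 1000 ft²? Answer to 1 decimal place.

12.6 lb product A, 3.5 lb monoammonium phosphate

Let a = lb of product A, b = lb of monoammonium phosphate (per 1000 ft²).
N: 0.18·a + 0.11·b = 2.64
P₂O₅: 0.08·a + 0.52·b = 2.8
Solving simultaneously: a = 12.5566, b = 3.45283.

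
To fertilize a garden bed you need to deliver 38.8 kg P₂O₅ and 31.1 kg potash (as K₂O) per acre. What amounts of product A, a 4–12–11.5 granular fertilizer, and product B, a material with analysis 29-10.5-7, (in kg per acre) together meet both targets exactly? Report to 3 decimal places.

Per-acre balance (a = product A, b = product B):
P₂O₅: 0.12·a + 0.105·b = 38.8
K₂O: 0.115·a + 0.07·b = 31.1
Solving simultaneously: a = 149.5238, b = 198.63946.

149.524 kg product A, 198.639 kg product B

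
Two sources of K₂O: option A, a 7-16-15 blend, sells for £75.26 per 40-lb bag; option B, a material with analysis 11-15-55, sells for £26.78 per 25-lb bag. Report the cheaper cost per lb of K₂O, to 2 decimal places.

£1.95 per lb K₂O (option B)

option A: K₂O per bag = 40 × 15% = 6 lb; cost = 75.26 / 6 = £12.5433/lb K₂O.
option B: K₂O per bag = 25 × 55% = 13.75 lb; cost = 26.78 / 13.75 = £1.9476/lb K₂O.
option B is cheaper.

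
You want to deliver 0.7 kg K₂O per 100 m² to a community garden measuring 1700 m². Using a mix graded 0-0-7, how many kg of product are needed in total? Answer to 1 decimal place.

Product per 100 m² = 0.7 / 7% = 10 kg.
Total product = 10 × 1700 / 100 = 170 kg.

170.0 kg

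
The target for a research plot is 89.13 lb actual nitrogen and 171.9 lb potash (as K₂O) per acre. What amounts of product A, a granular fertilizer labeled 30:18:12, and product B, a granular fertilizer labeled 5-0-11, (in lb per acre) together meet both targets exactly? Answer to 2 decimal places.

Per-acre balance (a = product A, b = product B):
N: 0.3·a + 0.05·b = 89.13
K₂O: 0.12·a + 0.11·b = 171.9
Eliminate b: (row1) − 0.05/0.11·(row2) → 0.245455·a = 10.9936, so a = 44.7889.
Then b = (171.9 − 0.12·44.7889) / 0.11 = 1513.867.

44.79 lb product A, 1513.87 lb product B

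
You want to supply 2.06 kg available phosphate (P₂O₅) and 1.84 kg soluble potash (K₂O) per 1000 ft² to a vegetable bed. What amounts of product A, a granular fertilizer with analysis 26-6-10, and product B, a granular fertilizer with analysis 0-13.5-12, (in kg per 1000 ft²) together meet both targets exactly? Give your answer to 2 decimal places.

Let a = kg of product A, b = kg of product B (per 1000 ft²).
P₂O₅: 0.06·a + 0.135·b = 2.06
K₂O: 0.1·a + 0.12·b = 1.84
Solving simultaneously: a = 0.190476, b = 15.1746.

0.19 kg product A, 15.17 kg product B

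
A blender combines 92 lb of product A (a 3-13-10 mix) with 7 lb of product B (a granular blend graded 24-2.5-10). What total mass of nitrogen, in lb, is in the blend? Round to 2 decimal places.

4.44 lb N

N mass = 3%×92 + 24%×7 = 4.44 lb.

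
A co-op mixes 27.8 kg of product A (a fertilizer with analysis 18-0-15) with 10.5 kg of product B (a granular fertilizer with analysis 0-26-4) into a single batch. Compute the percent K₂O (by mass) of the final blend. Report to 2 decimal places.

11.98% K₂O

Total mass = 27.8 + 10.5 = 38.3 kg.
K₂O mass = 15%×27.8 + 4%×10.5 = 4.59 kg.
% K₂O = 4.59 / 38.3 = 11.9843%.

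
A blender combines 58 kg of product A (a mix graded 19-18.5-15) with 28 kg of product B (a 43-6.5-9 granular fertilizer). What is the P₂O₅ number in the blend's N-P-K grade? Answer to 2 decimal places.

14.59% P₂O₅

Total mass = 58 + 28 = 86 kg.
P₂O₅ mass = 18.5%×58 + 6.5%×28 = 12.55 kg.
% P₂O₅ = 12.55 / 86 = 14.593%.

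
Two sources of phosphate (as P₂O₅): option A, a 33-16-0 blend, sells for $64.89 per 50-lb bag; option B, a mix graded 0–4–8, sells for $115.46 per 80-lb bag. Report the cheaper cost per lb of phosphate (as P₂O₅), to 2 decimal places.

$8.11 per lb P₂O₅ (option A)

option A: P₂O₅ per bag = 50 × 16% = 8 lb; cost = 64.89 / 8 = $8.1113/lb P₂O₅.
option B: P₂O₅ per bag = 80 × 4% = 3.2 lb; cost = 115.46 / 3.2 = $36.0812/lb P₂O₅.
option A is cheaper.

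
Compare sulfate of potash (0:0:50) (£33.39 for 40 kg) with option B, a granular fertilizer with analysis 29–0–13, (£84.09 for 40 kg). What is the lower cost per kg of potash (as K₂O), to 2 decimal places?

£1.67 per kg K₂O (sulfate of potash)

sulfate of potash: K₂O per bag = 40 × 50% = 20 kg; cost = 33.39 / 20 = £1.6695/kg K₂O.
option B: K₂O per bag = 40 × 13% = 5.2 kg; cost = 84.09 / 5.2 = £16.1712/kg K₂O.
sulfate of potash is cheaper.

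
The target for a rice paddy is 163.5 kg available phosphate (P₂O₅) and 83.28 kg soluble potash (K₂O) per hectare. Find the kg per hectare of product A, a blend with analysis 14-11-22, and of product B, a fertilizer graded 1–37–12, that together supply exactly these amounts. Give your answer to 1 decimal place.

164.1 kg product A, 393.1 kg product B

Let a = kg of product A, b = kg of product B (per hectare).
P₂O₅: 0.11·a + 0.37·b = 163.5
K₂O: 0.22·a + 0.12·b = 83.28
Eliminate b: (row1) − 0.37/0.12·(row2) → -0.568333·a = -93.28, so a = 164.129.
Then b = (83.28 − 0.22·164.129) / 0.12 = 393.097.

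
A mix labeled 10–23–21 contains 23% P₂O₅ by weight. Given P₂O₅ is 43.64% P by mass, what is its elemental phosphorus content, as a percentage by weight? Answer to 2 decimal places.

10.04% P

%P = 23 × 0.4364 = 10.0372%.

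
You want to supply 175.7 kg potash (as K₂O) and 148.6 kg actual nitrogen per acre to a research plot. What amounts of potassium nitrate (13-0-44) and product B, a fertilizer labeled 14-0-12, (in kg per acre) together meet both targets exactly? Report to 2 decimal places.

147.09 kg potassium nitrate, 924.85 kg product B

With a, b = kg per acre of potassium nitrate and product B:
K₂O: 0.44·a + 0.12·b = 175.7
N: 0.13·a + 0.14·b = 148.6
Eliminate b: (row1) − 0.12/0.14·(row2) → 0.328571·a = 48.3286, so a = 147.087.
Then b = (148.6 − 0.13·147.087) / 0.14 = 924.848.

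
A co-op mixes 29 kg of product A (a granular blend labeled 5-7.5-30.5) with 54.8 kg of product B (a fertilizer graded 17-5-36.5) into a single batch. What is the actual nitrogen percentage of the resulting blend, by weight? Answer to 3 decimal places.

12.847% N

Total mass = 29 + 54.8 = 83.8 kg.
N mass = 5%×29 + 17%×54.8 = 10.766 kg.
% N = 10.766 / 83.8 = 12.8473%.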